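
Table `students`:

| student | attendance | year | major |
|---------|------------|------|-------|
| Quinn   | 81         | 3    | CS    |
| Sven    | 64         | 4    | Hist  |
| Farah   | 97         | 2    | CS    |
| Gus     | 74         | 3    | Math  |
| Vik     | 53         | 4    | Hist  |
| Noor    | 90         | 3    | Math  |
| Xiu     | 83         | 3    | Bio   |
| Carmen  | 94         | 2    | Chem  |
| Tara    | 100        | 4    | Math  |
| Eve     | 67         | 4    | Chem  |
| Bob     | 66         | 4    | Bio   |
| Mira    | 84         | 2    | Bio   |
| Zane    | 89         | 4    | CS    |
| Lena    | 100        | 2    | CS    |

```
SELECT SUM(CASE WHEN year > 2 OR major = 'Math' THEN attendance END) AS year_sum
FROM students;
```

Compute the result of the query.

767

student=Quinn: ✓ → 81
student=Sven: ✓ → 64
student=Farah: ✗
student=Gus: ✓ → 74
student=Vik: ✓ → 53
student=Noor: ✓ → 90
student=Xiu: ✓ → 83
student=Carmen: ✗
student=Tara: ✓ → 100
student=Eve: ✓ → 67
student=Bob: ✓ → 66
student=Mira: ✗
student=Zane: ✓ → 89
student=Lena: ✗
year_sum = 81 + 64 + 74 + 53 + 90 + 83 + 100 + 67 + 66 + 89 = 767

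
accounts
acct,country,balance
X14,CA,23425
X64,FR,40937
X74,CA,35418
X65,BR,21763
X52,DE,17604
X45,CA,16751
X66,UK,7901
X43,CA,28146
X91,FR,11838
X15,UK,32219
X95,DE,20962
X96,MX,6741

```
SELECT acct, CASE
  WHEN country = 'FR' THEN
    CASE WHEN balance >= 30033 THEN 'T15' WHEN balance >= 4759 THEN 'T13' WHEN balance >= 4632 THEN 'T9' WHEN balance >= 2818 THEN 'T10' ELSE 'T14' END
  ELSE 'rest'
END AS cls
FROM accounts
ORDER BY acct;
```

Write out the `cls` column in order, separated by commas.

rest, rest, rest, rest, rest, T15, rest, rest, rest, T13, rest, rest

acct=X14: country='CA' → outer ELSE → rest
acct=X15: country='UK' → outer ELSE → rest
acct=X43: country='CA' → outer ELSE → rest
acct=X45: country='CA' → outer ELSE → rest
acct=X52: country='DE' → outer ELSE → rest
acct=X64: country='FR' → inner[balance >= 30033] → T15
acct=X65: country='BR' → outer ELSE → rest
acct=X66: country='UK' → outer ELSE → rest
acct=X74: country='CA' → outer ELSE → rest
acct=X91: country='FR' → inner[balance >= 4759] → T13
acct=X95: country='DE' → outer ELSE → rest
acct=X96: country='MX' → outer ELSE → rest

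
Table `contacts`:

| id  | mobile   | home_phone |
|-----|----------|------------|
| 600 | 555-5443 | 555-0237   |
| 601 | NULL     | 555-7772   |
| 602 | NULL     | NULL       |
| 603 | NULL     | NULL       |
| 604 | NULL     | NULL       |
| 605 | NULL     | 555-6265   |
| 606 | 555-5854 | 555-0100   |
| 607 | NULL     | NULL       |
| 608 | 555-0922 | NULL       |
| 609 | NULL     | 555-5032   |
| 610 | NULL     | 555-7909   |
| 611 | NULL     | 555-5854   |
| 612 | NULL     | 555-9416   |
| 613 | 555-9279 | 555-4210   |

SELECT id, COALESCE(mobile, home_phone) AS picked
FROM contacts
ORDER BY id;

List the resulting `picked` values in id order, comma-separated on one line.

id=600: mobile=555-5443 → 555-5443
id=601: mobile=NULL, home_phone=555-7772 → 555-7772
id=602: mobile=NULL, home_phone=NULL (all NULL) → NULL
id=603: mobile=NULL, home_phone=NULL (all NULL) → NULL
id=604: mobile=NULL, home_phone=NULL (all NULL) → NULL
id=605: mobile=NULL, home_phone=555-6265 → 555-6265
id=606: mobile=555-5854 → 555-5854
id=607: mobile=NULL, home_phone=NULL (all NULL) → NULL
id=608: mobile=555-0922 → 555-0922
id=609: mobile=NULL, home_phone=555-5032 → 555-5032
id=610: mobile=NULL, home_phone=555-7909 → 555-7909
id=611: mobile=NULL, home_phone=555-5854 → 555-5854
id=612: mobile=NULL, home_phone=555-9416 → 555-9416
id=613: mobile=555-9279 → 555-9279

555-5443, 555-7772, NULL, NULL, NULL, 555-6265, 555-5854, NULL, 555-0922, 555-5032, 555-7909, 555-5854, 555-9416, 555-9279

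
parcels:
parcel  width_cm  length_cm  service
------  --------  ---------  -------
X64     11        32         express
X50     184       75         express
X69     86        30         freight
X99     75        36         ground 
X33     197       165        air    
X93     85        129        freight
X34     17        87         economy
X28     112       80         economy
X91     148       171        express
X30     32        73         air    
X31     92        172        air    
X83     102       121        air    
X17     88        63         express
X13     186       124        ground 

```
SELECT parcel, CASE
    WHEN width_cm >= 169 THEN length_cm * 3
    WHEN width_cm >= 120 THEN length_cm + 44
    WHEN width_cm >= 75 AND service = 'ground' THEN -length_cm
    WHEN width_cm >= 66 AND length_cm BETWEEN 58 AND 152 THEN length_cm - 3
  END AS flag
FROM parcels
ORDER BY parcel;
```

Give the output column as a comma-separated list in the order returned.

372, 60, 77, NULL, NULL, 495, NULL, 225, NULL, NULL, 118, 215, 126, -36

parcel=X13: width_cm >= 169 → 372
parcel=X17: width_cm >= 66 AND length_cm BETWEEN 58 AND 152 → 60
parcel=X28: width_cm >= 66 AND length_cm BETWEEN 58 AND 152 → 77
parcel=X30: (no match → NULL) → NULL
parcel=X31: (no match → NULL) → NULL
parcel=X33: width_cm >= 169 → 495
parcel=X34: (no match → NULL) → NULL
parcel=X50: width_cm >= 169 → 225
parcel=X64: (no match → NULL) → NULL
parcel=X69: (no match → NULL) → NULL
parcel=X83: width_cm >= 66 AND length_cm BETWEEN 58 AND 152 → 118
parcel=X91: width_cm >= 120 → 215
parcel=X93: width_cm >= 66 AND length_cm BETWEEN 58 AND 152 → 126
parcel=X99: width_cm >= 75 AND service = 'ground' → -36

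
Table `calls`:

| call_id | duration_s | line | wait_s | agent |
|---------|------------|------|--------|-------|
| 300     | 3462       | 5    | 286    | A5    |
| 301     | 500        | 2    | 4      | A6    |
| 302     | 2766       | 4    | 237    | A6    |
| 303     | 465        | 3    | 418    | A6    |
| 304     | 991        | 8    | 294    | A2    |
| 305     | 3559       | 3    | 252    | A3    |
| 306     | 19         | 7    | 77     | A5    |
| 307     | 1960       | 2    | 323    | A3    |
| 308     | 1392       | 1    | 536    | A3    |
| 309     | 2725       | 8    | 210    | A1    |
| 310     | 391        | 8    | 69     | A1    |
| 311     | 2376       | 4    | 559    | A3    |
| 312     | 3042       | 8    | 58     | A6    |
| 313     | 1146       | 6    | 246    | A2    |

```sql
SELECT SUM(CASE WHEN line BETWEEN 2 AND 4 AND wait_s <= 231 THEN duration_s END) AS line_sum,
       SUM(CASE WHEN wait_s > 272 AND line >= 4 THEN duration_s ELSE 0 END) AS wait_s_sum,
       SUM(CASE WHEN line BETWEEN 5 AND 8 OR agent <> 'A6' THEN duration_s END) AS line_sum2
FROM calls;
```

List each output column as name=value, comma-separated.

[line_sum: line BETWEEN 2 AND 4 AND wait_s <= 231]
call_id=300: ✗
call_id=301: ✓ → 500
call_id=302: ✗
call_id=303: ✗
call_id=304: ✗
call_id=305: ✗
call_id=306: ✗
call_id=307: ✗
call_id=308: ✗
call_id=309: ✗
call_id=310: ✗
call_id=311: ✗
call_id=312: ✗
call_id=313: ✗
line_sum = 500
—
[wait_s_sum: wait_s > 272 AND line >= 4]
call_id=300: ✓ → 3462
call_id=301: ✗
call_id=302: ✗
call_id=303: ✗
call_id=304: ✓ → 991
call_id=305: ✗
call_id=306: ✗
call_id=307: ✗
call_id=308: ✗
call_id=309: ✗
call_id=310: ✗
call_id=311: ✓ → 2376
call_id=312: ✗
call_id=313: ✗
wait_s_sum = 3462 + 991 + 2376 = 6829
—
[line_sum2: line BETWEEN 5 AND 8 OR agent <> 'A6']
call_id=300: ✓ → 3462
call_id=301: ✗
call_id=302: ✗
call_id=303: ✗
call_id=304: ✓ → 991
call_id=305: ✓ → 3559
call_id=306: ✓ → 19
call_id=307: ✓ → 1960
call_id=308: ✓ → 1392
call_id=309: ✓ → 2725
call_id=310: ✓ → 391
call_id=311: ✓ → 2376
call_id=312: ✓ → 3042
call_id=313: ✓ → 1146
line_sum2 = 3462 + 991 + 3559 + 19 + 1960 + 1392 + 2725 + 391 + 2376 + 3042 + 1146 = 21063

line_sum=500, wait_s_sum=6829, line_sum2=21063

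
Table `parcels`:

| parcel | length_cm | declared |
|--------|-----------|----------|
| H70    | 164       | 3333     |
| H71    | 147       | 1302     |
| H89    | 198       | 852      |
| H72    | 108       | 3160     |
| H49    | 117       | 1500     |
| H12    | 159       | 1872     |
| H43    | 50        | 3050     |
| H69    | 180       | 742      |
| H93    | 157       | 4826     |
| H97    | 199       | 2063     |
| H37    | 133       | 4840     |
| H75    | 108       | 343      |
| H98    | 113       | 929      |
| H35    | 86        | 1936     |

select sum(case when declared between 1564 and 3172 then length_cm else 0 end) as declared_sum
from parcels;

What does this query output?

parcel=H70: ✗
parcel=H71: ✗
parcel=H89: ✗
parcel=H72: ✓ → 108
parcel=H49: ✗
parcel=H12: ✓ → 159
parcel=H43: ✓ → 50
parcel=H69: ✗
parcel=H93: ✗
parcel=H97: ✓ → 199
parcel=H37: ✗
parcel=H75: ✗
parcel=H98: ✗
parcel=H35: ✓ → 86
declared_sum = 108 + 159 + 50 + 199 + 86 = 602

602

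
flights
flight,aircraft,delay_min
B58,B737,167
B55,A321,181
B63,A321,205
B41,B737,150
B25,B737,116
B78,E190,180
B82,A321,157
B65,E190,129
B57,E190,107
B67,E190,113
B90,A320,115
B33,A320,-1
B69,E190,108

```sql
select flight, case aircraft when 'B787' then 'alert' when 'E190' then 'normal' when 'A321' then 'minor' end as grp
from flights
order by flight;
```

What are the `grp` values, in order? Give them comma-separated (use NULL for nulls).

flight=B25: (no match → NULL) → NULL
flight=B33: (no match → NULL) → NULL
flight=B41: (no match → NULL) → NULL
flight=B55: aircraft='A321' → minor
flight=B57: aircraft='E190' → normal
flight=B58: (no match → NULL) → NULL
flight=B63: aircraft='A321' → minor
flight=B65: aircraft='E190' → normal
flight=B67: aircraft='E190' → normal
flight=B69: aircraft='E190' → normal
flight=B78: aircraft='E190' → normal
flight=B82: aircraft='A321' → minor
flight=B90: (no match → NULL) → NULL

NULL, NULL, NULL, minor, normal, NULL, minor, normal, normal, normal, normal, minor, NULL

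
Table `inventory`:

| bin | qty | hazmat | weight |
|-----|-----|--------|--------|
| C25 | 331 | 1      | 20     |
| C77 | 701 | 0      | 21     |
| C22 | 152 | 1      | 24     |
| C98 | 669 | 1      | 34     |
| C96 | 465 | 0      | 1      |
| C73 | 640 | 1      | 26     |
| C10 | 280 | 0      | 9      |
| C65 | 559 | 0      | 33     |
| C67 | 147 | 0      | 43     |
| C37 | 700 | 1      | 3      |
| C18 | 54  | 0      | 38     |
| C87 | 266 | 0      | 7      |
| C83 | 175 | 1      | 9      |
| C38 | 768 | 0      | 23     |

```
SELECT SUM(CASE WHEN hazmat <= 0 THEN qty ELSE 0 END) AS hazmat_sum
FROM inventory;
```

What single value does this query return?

bin=C25: ✗
bin=C77: ✓ → 701
bin=C22: ✗
bin=C98: ✗
bin=C96: ✓ → 465
bin=C73: ✗
bin=C10: ✓ → 280
bin=C65: ✓ → 559
bin=C67: ✓ → 147
bin=C37: ✗
bin=C18: ✓ → 54
bin=C87: ✓ → 266
bin=C83: ✗
bin=C38: ✓ → 768
hazmat_sum = 701 + 465 + 280 + 559 + 147 + 54 + 266 + 768 = 3240

3240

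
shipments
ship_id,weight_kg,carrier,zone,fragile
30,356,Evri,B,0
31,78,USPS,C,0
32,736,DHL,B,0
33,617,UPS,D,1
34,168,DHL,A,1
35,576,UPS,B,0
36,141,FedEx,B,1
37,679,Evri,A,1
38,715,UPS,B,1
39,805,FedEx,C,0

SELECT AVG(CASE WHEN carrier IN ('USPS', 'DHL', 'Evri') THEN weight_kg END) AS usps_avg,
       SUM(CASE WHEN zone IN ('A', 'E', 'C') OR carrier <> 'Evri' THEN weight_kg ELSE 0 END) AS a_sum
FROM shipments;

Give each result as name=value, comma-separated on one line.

usps_avg=403.4, a_sum=4515

[usps_avg: carrier IN ('USPS', 'DHL', 'Evri')]
ship_id=30: ✓ → 356
ship_id=31: ✓ → 78
ship_id=32: ✓ → 736
ship_id=33: ✗
ship_id=34: ✓ → 168
ship_id=35: ✗
ship_id=36: ✗
ship_id=37: ✓ → 679
ship_id=38: ✗
ship_id=39: ✗
usps_avg = (356 + 78 + 736 + 168 + 679) / 5 = 403.4
—
[a_sum: zone IN ('A', 'E', 'C') OR carrier <> 'Evri']
ship_id=30: ✗
ship_id=31: ✓ → 78
ship_id=32: ✓ → 736
ship_id=33: ✓ → 617
ship_id=34: ✓ → 168
ship_id=35: ✓ → 576
ship_id=36: ✓ → 141
ship_id=37: ✓ → 679
ship_id=38: ✓ → 715
ship_id=39: ✓ → 805
a_sum = 78 + 736 + 617 + 168 + 576 + 141 + 679 + 715 + 805 = 4515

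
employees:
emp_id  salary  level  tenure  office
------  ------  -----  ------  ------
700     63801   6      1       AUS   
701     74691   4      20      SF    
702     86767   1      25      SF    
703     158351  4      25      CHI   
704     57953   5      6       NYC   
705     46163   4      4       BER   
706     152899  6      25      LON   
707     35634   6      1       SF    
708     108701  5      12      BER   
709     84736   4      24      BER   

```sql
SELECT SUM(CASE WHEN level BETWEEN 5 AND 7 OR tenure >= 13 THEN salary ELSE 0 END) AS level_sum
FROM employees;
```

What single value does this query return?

emp_id=700: ✓ → 63801
emp_id=701: ✓ → 74691
emp_id=702: ✓ → 86767
emp_id=703: ✓ → 158351
emp_id=704: ✓ → 57953
emp_id=705: ✗
emp_id=706: ✓ → 152899
emp_id=707: ✓ → 35634
emp_id=708: ✓ → 108701
emp_id=709: ✓ → 84736
level_sum = 63801 + 74691 + 86767 + 158351 + 57953 + 152899 + 35634 + 108701 + 84736 = 823533

823533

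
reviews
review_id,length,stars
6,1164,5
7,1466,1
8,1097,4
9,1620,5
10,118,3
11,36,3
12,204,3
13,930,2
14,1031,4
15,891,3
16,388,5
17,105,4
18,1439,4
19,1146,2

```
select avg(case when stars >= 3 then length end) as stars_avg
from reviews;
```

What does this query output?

review_id=6: ✓ → 1164
review_id=7: ✗
review_id=8: ✓ → 1097
review_id=9: ✓ → 1620
review_id=10: ✓ → 118
review_id=11: ✓ → 36
review_id=12: ✓ → 204
review_id=13: ✗
review_id=14: ✓ → 1031
review_id=15: ✓ → 891
review_id=16: ✓ → 388
review_id=17: ✓ → 105
review_id=18: ✓ → 1439
review_id=19: ✗
stars_avg = (1164 + 1097 + 1620 + 118 + 36 + 204 + 1031 + 891 + 388 + 105 + 1439) / 11 = 735.7272727273

735.7272727273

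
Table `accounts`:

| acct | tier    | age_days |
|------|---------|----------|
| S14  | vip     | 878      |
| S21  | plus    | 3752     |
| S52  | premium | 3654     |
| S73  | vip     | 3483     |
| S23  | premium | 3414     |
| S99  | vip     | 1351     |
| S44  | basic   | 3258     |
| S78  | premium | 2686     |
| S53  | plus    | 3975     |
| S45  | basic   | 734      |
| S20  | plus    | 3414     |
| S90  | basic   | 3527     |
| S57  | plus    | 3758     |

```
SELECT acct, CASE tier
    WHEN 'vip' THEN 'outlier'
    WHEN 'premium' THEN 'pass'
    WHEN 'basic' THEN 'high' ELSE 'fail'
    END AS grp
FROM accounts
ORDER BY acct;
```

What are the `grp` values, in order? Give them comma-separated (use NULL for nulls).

acct=S14: tier='vip' → outlier
acct=S20: ELSE → fail
acct=S21: ELSE → fail
acct=S23: tier='premium' → pass
acct=S44: tier='basic' → high
acct=S45: tier='basic' → high
acct=S52: tier='premium' → pass
acct=S53: ELSE → fail
acct=S57: ELSE → fail
acct=S73: tier='vip' → outlier
acct=S78: tier='premium' → pass
acct=S90: tier='basic' → high
acct=S99: tier='vip' → outlier

outlier, fail, fail, pass, high, high, pass, fail, fail, outlier, pass, high, outlier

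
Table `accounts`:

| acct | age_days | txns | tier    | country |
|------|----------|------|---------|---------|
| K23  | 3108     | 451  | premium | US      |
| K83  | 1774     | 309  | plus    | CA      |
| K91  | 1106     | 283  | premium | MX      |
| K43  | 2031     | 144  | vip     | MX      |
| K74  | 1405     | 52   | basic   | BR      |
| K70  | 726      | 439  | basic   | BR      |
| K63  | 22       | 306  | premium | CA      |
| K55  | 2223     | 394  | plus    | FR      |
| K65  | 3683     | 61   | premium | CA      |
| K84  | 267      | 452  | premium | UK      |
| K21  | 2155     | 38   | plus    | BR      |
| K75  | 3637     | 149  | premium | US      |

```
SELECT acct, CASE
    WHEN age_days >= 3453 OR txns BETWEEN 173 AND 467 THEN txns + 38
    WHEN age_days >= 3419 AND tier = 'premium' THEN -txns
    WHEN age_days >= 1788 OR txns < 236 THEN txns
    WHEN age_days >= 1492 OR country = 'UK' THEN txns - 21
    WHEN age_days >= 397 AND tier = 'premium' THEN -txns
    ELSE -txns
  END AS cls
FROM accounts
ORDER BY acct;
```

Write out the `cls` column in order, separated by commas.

38, 489, 144, 432, 344, 99, 477, 52, 187, 347, 490, 321

acct=K21: age_days >= 1788 OR txns < 236 → 38
acct=K23: age_days >= 3453 OR txns BETWEEN 173 AND 467 → 489
acct=K43: age_days >= 1788 OR txns < 236 → 144
acct=K55: age_days >= 3453 OR txns BETWEEN 173 AND 467 → 432
acct=K63: age_days >= 3453 OR txns BETWEEN 173 AND 467 → 344
acct=K65: age_days >= 3453 OR txns BETWEEN 173 AND 467 → 99
acct=K70: age_days >= 3453 OR txns BETWEEN 173 AND 467 → 477
acct=K74: age_days >= 1788 OR txns < 236 → 52
acct=K75: age_days >= 3453 OR txns BETWEEN 173 AND 467 → 187
acct=K83: age_days >= 3453 OR txns BETWEEN 173 AND 467 → 347
acct=K84: age_days >= 3453 OR txns BETWEEN 173 AND 467 → 490
acct=K91: age_days >= 3453 OR txns BETWEEN 173 AND 467 → 321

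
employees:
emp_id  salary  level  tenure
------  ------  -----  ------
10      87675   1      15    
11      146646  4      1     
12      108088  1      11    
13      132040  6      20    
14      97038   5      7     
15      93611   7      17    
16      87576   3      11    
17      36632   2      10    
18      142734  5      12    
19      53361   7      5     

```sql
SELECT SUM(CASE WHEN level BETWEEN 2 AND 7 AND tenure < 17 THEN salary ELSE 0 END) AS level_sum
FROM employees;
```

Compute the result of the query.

563987

emp_id=10: ✗
emp_id=11: ✓ → 146646
emp_id=12: ✗
emp_id=13: ✗
emp_id=14: ✓ → 97038
emp_id=15: ✗
emp_id=16: ✓ → 87576
emp_id=17: ✓ → 36632
emp_id=18: ✓ → 142734
emp_id=19: ✓ → 53361
level_sum = 146646 + 97038 + 87576 + 36632 + 142734 + 53361 = 563987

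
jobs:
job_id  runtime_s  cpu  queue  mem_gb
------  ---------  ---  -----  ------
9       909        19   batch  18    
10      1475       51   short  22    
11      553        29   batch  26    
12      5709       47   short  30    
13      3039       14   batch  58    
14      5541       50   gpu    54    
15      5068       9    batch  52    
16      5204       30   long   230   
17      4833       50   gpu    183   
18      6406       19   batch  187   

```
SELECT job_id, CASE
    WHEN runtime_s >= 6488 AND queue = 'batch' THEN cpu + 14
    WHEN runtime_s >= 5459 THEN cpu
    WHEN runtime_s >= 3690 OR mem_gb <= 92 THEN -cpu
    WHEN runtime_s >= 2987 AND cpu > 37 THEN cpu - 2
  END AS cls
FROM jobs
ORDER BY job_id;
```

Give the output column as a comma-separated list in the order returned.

-19, -51, -29, 47, -14, 50, -9, -30, -50, 19

job_id=9: runtime_s >= 3690 OR mem_gb <= 92 → -19
job_id=10: runtime_s >= 3690 OR mem_gb <= 92 → -51
job_id=11: runtime_s >= 3690 OR mem_gb <= 92 → -29
job_id=12: runtime_s >= 5459 → 47
job_id=13: runtime_s >= 3690 OR mem_gb <= 92 → -14
job_id=14: runtime_s >= 5459 → 50
job_id=15: runtime_s >= 3690 OR mem_gb <= 92 → -9
job_id=16: runtime_s >= 3690 OR mem_gb <= 92 → -30
job_id=17: runtime_s >= 3690 OR mem_gb <= 92 → -50
job_id=18: runtime_s >= 5459 → 19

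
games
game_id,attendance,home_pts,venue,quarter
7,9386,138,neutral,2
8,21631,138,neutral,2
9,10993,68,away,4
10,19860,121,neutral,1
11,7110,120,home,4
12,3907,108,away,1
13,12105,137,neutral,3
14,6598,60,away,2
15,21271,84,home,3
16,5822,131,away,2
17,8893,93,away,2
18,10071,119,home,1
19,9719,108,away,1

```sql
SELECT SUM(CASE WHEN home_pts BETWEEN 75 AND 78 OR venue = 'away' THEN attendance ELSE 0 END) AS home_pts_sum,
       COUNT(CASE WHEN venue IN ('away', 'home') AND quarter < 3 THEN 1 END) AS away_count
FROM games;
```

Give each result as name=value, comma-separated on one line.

home_pts_sum=45932, away_count=6

[home_pts_sum: home_pts BETWEEN 75 AND 78 OR venue = 'away']
game_id=7: ✗
game_id=8: ✗
game_id=9: ✓ → 10993
game_id=10: ✗
game_id=11: ✗
game_id=12: ✓ → 3907
game_id=13: ✗
game_id=14: ✓ → 6598
game_id=15: ✗
game_id=16: ✓ → 5822
game_id=17: ✓ → 8893
game_id=18: ✗
game_id=19: ✓ → 9719
home_pts_sum = 10993 + 3907 + 6598 + 5822 + 8893 + 9719 = 45932
—
[away_count: venue IN ('away', 'home') AND quarter < 3]
game_id=7: ✗
game_id=8: ✗
game_id=9: ✗
game_id=10: ✗
game_id=11: ✗
game_id=12: ✓ → 1
game_id=13: ✗
game_id=14: ✓ → 1
game_id=15: ✗
game_id=16: ✓ → 1
game_id=17: ✓ → 1
game_id=18: ✓ → 1
game_id=19: ✓ → 1
away_count = COUNT(1, 1, 1, 1, 1, 1) = 6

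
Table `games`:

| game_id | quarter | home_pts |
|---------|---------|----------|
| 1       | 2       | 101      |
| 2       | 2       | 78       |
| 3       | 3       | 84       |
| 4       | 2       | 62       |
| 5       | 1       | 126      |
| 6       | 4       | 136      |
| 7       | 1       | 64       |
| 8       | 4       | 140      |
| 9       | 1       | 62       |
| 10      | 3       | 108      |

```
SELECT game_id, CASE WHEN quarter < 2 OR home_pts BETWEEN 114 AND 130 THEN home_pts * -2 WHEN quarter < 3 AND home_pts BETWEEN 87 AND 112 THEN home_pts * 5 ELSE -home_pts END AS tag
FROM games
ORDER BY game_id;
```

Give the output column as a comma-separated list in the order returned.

505, -78, -84, -62, -252, -136, -128, -140, -124, -108

game_id=1: quarter < 3 AND home_pts BETWEEN 87 AND 112 → 505
game_id=2: ELSE → -78
game_id=3: ELSE → -84
game_id=4: ELSE → -62
game_id=5: quarter < 2 OR home_pts BETWEEN 114 AND 130 → -252
game_id=6: ELSE → -136
game_id=7: quarter < 2 OR home_pts BETWEEN 114 AND 130 → -128
game_id=8: ELSE → -140
game_id=9: quarter < 2 OR home_pts BETWEEN 114 AND 130 → -124
game_id=10: ELSE → -108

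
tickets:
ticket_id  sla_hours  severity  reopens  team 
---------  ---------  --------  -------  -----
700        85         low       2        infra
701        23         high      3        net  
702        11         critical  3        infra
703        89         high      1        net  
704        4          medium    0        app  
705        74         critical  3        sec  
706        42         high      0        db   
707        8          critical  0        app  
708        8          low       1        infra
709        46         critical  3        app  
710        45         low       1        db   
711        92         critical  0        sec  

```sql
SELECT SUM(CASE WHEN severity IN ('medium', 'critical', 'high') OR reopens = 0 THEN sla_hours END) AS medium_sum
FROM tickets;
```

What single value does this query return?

ticket_id=700: ✗
ticket_id=701: ✓ → 23
ticket_id=702: ✓ → 11
ticket_id=703: ✓ → 89
ticket_id=704: ✓ → 4
ticket_id=705: ✓ → 74
ticket_id=706: ✓ → 42
ticket_id=707: ✓ → 8
ticket_id=708: ✗
ticket_id=709: ✓ → 46
ticket_id=710: ✗
ticket_id=711: ✓ → 92
medium_sum = 23 + 11 + 89 + 4 + 74 + 42 + 8 + 46 + 92 = 389

389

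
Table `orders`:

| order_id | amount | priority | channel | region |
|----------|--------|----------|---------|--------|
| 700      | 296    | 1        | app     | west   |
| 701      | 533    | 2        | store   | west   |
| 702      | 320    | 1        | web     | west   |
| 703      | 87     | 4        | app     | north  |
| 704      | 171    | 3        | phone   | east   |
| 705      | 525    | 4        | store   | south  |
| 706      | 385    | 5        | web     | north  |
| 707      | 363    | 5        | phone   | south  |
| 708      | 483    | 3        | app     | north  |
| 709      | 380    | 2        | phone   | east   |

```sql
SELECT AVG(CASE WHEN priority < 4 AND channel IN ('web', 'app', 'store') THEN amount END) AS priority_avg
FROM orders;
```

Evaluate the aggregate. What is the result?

order_id=700: ✓ → 296
order_id=701: ✓ → 533
order_id=702: ✓ → 320
order_id=703: ✗
order_id=704: ✗
order_id=705: ✗
order_id=706: ✗
order_id=707: ✗
order_id=708: ✓ → 483
order_id=709: ✗
priority_avg = (296 + 533 + 320 + 483) / 4 = 408

408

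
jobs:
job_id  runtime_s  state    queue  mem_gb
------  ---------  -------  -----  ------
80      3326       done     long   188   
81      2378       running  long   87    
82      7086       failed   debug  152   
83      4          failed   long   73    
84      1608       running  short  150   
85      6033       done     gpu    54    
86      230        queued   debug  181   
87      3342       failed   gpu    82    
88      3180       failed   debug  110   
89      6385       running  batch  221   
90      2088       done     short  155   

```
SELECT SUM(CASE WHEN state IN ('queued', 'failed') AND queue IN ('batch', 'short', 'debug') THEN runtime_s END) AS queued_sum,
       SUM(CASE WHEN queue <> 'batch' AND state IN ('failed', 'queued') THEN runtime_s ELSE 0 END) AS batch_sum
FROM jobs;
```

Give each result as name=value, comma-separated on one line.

queued_sum=10496, batch_sum=13842

[queued_sum: state IN ('queued', 'failed') AND queue IN ('batch', 'short', 'debug')]
job_id=80: ✗
job_id=81: ✗
job_id=82: ✓ → 7086
job_id=83: ✗
job_id=84: ✗
job_id=85: ✗
job_id=86: ✓ → 230
job_id=87: ✗
job_id=88: ✓ → 3180
job_id=89: ✗
job_id=90: ✗
queued_sum = 7086 + 230 + 3180 = 10496
—
[batch_sum: queue <> 'batch' AND state IN ('failed', 'queued')]
job_id=80: ✗
job_id=81: ✗
job_id=82: ✓ → 7086
job_id=83: ✓ → 4
job_id=84: ✗
job_id=85: ✗
job_id=86: ✓ → 230
job_id=87: ✓ → 3342
job_id=88: ✓ → 3180
job_id=89: ✗
job_id=90: ✗
batch_sum = 7086 + 4 + 230 + 3342 + 3180 = 13842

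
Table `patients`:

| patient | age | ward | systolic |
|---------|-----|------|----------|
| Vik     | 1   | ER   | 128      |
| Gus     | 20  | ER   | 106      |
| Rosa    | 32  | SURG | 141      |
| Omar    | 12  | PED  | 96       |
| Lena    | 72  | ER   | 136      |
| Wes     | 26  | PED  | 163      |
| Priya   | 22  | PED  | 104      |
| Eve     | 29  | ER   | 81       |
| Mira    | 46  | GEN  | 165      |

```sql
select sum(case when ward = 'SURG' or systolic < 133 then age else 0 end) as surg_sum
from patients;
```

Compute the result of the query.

116

patient=Vik: ✓ → 1
patient=Gus: ✓ → 20
patient=Rosa: ✓ → 32
patient=Omar: ✓ → 12
patient=Lena: ✗
patient=Wes: ✗
patient=Priya: ✓ → 22
patient=Eve: ✓ → 29
patient=Mira: ✗
surg_sum = 1 + 20 + 32 + 12 + 22 + 29 = 116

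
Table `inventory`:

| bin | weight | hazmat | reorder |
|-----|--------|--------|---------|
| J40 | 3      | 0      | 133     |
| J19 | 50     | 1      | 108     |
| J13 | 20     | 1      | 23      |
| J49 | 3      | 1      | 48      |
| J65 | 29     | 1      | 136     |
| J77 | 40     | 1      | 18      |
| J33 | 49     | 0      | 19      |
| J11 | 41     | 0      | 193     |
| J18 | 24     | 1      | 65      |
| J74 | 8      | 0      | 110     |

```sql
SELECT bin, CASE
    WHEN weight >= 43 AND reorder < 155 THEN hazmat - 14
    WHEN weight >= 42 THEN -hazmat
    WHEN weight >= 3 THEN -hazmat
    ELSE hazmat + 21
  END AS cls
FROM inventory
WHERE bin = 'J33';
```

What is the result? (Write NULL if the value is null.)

bin = J33: weight=49, hazmat=0, reorder=19.
weight >= 43 AND reorder < 155 → true → -14

-14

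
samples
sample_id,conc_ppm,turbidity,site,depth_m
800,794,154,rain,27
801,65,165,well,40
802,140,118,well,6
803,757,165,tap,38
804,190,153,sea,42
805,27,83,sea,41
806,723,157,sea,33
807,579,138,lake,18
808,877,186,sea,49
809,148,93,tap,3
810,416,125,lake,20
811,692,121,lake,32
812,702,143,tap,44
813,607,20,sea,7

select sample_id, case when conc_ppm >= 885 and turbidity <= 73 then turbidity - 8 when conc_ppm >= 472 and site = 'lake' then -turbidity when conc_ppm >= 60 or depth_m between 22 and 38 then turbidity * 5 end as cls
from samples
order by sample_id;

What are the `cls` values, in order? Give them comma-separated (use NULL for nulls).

sample_id=800: conc_ppm >= 60 or depth_m between 22 and 38 → 770
sample_id=801: conc_ppm >= 60 or depth_m between 22 and 38 → 825
sample_id=802: conc_ppm >= 60 or depth_m between 22 and 38 → 590
sample_id=803: conc_ppm >= 60 or depth_m between 22 and 38 → 825
sample_id=804: conc_ppm >= 60 or depth_m between 22 and 38 → 765
sample_id=805: (no match → NULL) → NULL
sample_id=806: conc_ppm >= 60 or depth_m between 22 and 38 → 785
sample_id=807: conc_ppm >= 472 and site = 'lake' → -138
sample_id=808: conc_ppm >= 60 or depth_m between 22 and 38 → 930
sample_id=809: conc_ppm >= 60 or depth_m between 22 and 38 → 465
sample_id=810: conc_ppm >= 60 or depth_m between 22 and 38 → 625
sample_id=811: conc_ppm >= 472 and site = 'lake' → -121
sample_id=812: conc_ppm >= 60 or depth_m between 22 and 38 → 715
sample_id=813: conc_ppm >= 60 or depth_m between 22 and 38 → 100

770, 825, 590, 825, 765, NULL, 785, -138, 930, 465, 625, -121, 715, 100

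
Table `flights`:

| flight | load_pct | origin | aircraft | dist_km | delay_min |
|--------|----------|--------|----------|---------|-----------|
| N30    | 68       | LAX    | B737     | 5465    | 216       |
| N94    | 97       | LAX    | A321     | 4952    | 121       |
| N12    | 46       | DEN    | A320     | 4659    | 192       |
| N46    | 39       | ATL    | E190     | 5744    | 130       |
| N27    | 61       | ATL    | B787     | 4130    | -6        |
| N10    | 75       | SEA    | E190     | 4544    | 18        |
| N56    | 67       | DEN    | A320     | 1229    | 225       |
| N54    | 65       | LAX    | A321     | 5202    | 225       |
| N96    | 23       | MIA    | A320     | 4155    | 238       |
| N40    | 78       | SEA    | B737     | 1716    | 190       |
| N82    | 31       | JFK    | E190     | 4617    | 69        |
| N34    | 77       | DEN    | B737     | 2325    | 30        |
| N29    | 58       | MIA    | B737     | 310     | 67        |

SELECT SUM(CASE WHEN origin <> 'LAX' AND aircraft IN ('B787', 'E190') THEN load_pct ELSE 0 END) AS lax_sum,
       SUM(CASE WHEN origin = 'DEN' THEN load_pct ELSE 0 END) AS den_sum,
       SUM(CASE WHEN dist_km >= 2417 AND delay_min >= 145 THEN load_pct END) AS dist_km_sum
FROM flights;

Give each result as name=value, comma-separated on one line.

lax_sum=206, den_sum=190, dist_km_sum=202

[lax_sum: origin <> 'LAX' AND aircraft IN ('B787', 'E190')]
flight=N30: ✗
flight=N94: ✗
flight=N12: ✗
flight=N46: ✓ → 39
flight=N27: ✓ → 61
flight=N10: ✓ → 75
flight=N56: ✗
flight=N54: ✗
flight=N96: ✗
flight=N40: ✗
flight=N82: ✓ → 31
flight=N34: ✗
flight=N29: ✗
lax_sum = 39 + 61 + 75 + 31 = 206
—
[den_sum: origin = 'DEN']
flight=N30: ✗
flight=N94: ✗
flight=N12: ✓ → 46
flight=N46: ✗
flight=N27: ✗
flight=N10: ✗
flight=N56: ✓ → 67
flight=N54: ✗
flight=N96: ✗
flight=N40: ✗
flight=N82: ✗
flight=N34: ✓ → 77
flight=N29: ✗
den_sum = 46 + 67 + 77 = 190
—
[dist_km_sum: dist_km >= 2417 AND delay_min >= 145]
flight=N30: ✓ → 68
flight=N94: ✗
flight=N12: ✓ → 46
flight=N46: ✗
flight=N27: ✗
flight=N10: ✗
flight=N56: ✗
flight=N54: ✓ → 65
flight=N96: ✓ → 23
flight=N40: ✗
flight=N82: ✗
flight=N34: ✗
flight=N29: ✗
dist_km_sum = 68 + 46 + 65 + 23 = 202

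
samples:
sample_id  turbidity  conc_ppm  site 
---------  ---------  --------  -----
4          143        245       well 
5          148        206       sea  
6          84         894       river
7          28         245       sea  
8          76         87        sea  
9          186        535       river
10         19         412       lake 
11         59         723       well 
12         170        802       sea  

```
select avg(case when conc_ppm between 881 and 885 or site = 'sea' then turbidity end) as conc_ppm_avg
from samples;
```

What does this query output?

sample_id=4: ✗
sample_id=5: ✓ → 148
sample_id=6: ✗
sample_id=7: ✓ → 28
sample_id=8: ✓ → 76
sample_id=9: ✗
sample_id=10: ✗
sample_id=11: ✗
sample_id=12: ✓ → 170
conc_ppm_avg = (148 + 28 + 76 + 170) / 4 = 105.5

105.5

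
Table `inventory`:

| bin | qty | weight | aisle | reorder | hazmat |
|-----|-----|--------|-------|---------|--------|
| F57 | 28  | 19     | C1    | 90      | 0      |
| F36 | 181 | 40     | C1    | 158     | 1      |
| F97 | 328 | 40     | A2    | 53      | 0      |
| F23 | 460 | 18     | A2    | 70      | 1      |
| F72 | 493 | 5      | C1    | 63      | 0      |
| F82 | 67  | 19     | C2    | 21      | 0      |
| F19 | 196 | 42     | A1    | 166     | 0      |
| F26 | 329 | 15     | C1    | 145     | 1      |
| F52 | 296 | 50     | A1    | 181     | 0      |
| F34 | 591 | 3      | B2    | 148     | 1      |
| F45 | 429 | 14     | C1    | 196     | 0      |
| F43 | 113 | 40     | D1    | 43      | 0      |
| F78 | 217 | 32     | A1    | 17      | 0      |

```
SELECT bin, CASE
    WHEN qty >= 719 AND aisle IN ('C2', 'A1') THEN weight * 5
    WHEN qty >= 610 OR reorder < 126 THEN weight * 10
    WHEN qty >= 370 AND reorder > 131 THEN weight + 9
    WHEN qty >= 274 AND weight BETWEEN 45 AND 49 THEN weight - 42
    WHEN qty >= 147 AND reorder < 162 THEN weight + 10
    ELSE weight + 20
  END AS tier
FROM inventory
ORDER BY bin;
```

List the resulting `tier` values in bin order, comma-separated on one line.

bin=F19: ELSE → 62
bin=F23: qty >= 610 OR reorder < 126 → 180
bin=F26: qty >= 147 AND reorder < 162 → 25
bin=F34: qty >= 370 AND reorder > 131 → 12
bin=F36: qty >= 147 AND reorder < 162 → 50
bin=F43: qty >= 610 OR reorder < 126 → 400
bin=F45: qty >= 370 AND reorder > 131 → 23
bin=F52: ELSE → 70
bin=F57: qty >= 610 OR reorder < 126 → 190
bin=F72: qty >= 610 OR reorder < 126 → 50
bin=F78: qty >= 610 OR reorder < 126 → 320
bin=F82: qty >= 610 OR reorder < 126 → 190
bin=F97: qty >= 610 OR reorder < 126 → 400

62, 180, 25, 12, 50, 400, 23, 70, 190, 50, 320, 190, 400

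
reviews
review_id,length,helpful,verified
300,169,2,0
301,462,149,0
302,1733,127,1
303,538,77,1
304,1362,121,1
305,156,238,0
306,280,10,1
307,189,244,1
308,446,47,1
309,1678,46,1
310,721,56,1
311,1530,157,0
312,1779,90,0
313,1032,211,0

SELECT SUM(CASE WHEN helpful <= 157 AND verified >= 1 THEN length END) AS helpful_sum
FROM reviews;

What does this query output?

6758

review_id=300: ✗
review_id=301: ✗
review_id=302: ✓ → 1733
review_id=303: ✓ → 538
review_id=304: ✓ → 1362
review_id=305: ✗
review_id=306: ✓ → 280
review_id=307: ✗
review_id=308: ✓ → 446
review_id=309: ✓ → 1678
review_id=310: ✓ → 721
review_id=311: ✗
review_id=312: ✗
review_id=313: ✗
helpful_sum = 1733 + 538 + 1362 + 280 + 446 + 1678 + 721 = 6758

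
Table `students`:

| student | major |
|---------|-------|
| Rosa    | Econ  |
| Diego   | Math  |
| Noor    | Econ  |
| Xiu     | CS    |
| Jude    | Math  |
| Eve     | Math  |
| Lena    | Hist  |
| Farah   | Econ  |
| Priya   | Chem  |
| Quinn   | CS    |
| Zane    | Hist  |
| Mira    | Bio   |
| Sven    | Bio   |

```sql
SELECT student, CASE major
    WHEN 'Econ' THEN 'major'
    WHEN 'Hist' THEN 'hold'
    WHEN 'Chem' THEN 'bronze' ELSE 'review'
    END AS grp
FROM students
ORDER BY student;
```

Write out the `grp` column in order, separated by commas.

review, review, major, review, hold, review, major, bronze, review, major, review, review, hold

student=Diego: ELSE → review
student=Eve: ELSE → review
student=Farah: major='Econ' → major
student=Jude: ELSE → review
student=Lena: major='Hist' → hold
student=Mira: ELSE → review
student=Noor: major='Econ' → major
student=Priya: major='Chem' → bronze
student=Quinn: ELSE → review
student=Rosa: major='Econ' → major
student=Sven: ELSE → review
student=Xiu: ELSE → review
student=Zane: major='Hist' → hold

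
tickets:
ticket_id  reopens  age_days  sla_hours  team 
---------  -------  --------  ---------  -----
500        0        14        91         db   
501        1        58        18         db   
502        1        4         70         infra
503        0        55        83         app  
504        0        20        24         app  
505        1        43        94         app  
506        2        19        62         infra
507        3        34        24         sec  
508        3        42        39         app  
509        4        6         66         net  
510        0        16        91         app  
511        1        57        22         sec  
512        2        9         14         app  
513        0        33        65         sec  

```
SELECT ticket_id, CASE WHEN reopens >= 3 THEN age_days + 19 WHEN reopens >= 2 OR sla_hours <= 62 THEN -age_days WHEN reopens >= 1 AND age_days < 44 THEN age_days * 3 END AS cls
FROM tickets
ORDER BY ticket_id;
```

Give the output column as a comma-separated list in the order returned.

ticket_id=500: (no match → NULL) → NULL
ticket_id=501: reopens >= 2 OR sla_hours <= 62 → -58
ticket_id=502: reopens >= 1 AND age_days < 44 → 12
ticket_id=503: (no match → NULL) → NULL
ticket_id=504: reopens >= 2 OR sla_hours <= 62 → -20
ticket_id=505: reopens >= 1 AND age_days < 44 → 129
ticket_id=506: reopens >= 2 OR sla_hours <= 62 → -19
ticket_id=507: reopens >= 3 → 53
ticket_id=508: reopens >= 3 → 61
ticket_id=509: reopens >= 3 → 25
ticket_id=510: (no match → NULL) → NULL
ticket_id=511: reopens >= 2 OR sla_hours <= 62 → -57
ticket_id=512: reopens >= 2 OR sla_hours <= 62 → -9
ticket_id=513: (no match → NULL) → NULL

NULL, -58, 12, NULL, -20, 129, -19, 53, 61, 25, NULL, -57, -9, NULL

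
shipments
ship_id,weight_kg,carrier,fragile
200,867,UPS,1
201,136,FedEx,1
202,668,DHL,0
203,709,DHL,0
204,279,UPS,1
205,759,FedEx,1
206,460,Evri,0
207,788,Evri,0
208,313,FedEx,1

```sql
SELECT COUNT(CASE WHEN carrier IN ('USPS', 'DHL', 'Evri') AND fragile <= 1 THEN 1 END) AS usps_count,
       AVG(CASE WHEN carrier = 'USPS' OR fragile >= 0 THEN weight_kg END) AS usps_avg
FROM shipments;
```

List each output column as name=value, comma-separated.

usps_count=4, usps_avg=553.2222222222

[usps_count: carrier IN ('USPS', 'DHL', 'Evri') AND fragile <= 1]
ship_id=200: ✗
ship_id=201: ✗
ship_id=202: ✓ → 1
ship_id=203: ✓ → 1
ship_id=204: ✗
ship_id=205: ✗
ship_id=206: ✓ → 1
ship_id=207: ✓ → 1
ship_id=208: ✗
usps_count = COUNT(1, 1, 1, 1) = 4
—
[usps_avg: carrier = 'USPS' OR fragile >= 0]
ship_id=200: ✓ → 867
ship_id=201: ✓ → 136
ship_id=202: ✓ → 668
ship_id=203: ✓ → 709
ship_id=204: ✓ → 279
ship_id=205: ✓ → 759
ship_id=206: ✓ → 460
ship_id=207: ✓ → 788
ship_id=208: ✓ → 313
usps_avg = (867 + 136 + 668 + 709 + 279 + 759 + 460 + 788 + 313) / 9 = 553.2222222222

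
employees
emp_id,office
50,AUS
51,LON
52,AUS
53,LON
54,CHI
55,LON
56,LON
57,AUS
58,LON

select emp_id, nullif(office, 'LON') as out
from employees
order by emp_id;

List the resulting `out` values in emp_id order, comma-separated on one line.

AUS, NULL, AUS, NULL, CHI, NULL, NULL, AUS, NULL

emp_id=50: office=AUS vs LON: differ → AUS
emp_id=51: office=LON vs LON: equal → NULL
emp_id=52: office=AUS vs LON: differ → AUS
emp_id=53: office=LON vs LON: equal → NULL
emp_id=54: office=CHI vs LON: differ → CHI
emp_id=55: office=LON vs LON: equal → NULL
emp_id=56: office=LON vs LON: equal → NULL
emp_id=57: office=AUS vs LON: differ → AUS
emp_id=58: office=LON vs LON: equal → NULL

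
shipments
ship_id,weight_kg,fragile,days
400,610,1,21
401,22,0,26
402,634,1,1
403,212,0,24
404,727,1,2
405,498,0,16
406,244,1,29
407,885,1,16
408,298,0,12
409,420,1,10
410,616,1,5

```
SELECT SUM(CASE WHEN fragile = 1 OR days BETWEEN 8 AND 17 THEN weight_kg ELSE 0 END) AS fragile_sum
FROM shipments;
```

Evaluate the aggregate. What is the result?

ship_id=400: ✓ → 610
ship_id=401: ✗
ship_id=402: ✓ → 634
ship_id=403: ✗
ship_id=404: ✓ → 727
ship_id=405: ✓ → 498
ship_id=406: ✓ → 244
ship_id=407: ✓ → 885
ship_id=408: ✓ → 298
ship_id=409: ✓ → 420
ship_id=410: ✓ → 616
fragile_sum = 610 + 634 + 727 + 498 + 244 + 885 + 298 + 420 + 616 = 4932

4932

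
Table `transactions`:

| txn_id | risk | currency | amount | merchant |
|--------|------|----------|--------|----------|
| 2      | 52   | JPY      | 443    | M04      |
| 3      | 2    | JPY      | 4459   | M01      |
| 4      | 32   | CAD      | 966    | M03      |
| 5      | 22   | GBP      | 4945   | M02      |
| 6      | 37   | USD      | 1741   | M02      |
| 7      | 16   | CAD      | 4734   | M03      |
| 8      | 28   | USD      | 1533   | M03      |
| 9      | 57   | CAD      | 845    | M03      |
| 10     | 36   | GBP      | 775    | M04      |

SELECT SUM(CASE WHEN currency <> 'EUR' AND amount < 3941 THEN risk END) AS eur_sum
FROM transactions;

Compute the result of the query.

txn_id=2: ✓ → 52
txn_id=3: ✗
txn_id=4: ✓ → 32
txn_id=5: ✗
txn_id=6: ✓ → 37
txn_id=7: ✗
txn_id=8: ✓ → 28
txn_id=9: ✓ → 57
txn_id=10: ✓ → 36
eur_sum = 52 + 32 + 37 + 28 + 57 + 36 = 242

242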